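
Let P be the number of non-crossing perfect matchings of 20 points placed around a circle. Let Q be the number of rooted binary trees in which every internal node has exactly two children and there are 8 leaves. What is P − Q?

16367

Pairing 20 circle points by 10 non-crossing chords gives C_10 matchings. So P = C_10 = 16796.
A full binary tree with L leaves has L−1 internal nodes and is counted by C_{L−1}; L = 8 gives C_7. So Q = C_7 = 429.
P − Q = 16796 − 429 = 16367.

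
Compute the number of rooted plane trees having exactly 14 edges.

2674440

Rooted ordered trees with n edges are counted by C_n; here n = 14.
C_14 = C(28,14)/15 = 40116600/15 = 2674440.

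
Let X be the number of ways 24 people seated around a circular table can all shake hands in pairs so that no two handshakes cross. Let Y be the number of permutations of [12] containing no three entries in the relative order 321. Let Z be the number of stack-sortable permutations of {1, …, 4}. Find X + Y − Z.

416010

Non-crossing handshake pairings of 2n people are counted by C_n; 24 people gives n = 12. So X = C_12 = 208012.
For any fixed pattern of length 3, the pattern-avoiding permutations of [12] number C_12. So Y = C_12 = 208012.
By Knuth's characterisation, the stack-sortable permutations of length 4 are the 231-avoiders, numbering C_4. So Z = C_4 = 14.
X + Y − Z = 208012 + 208012 − 14 = 416010.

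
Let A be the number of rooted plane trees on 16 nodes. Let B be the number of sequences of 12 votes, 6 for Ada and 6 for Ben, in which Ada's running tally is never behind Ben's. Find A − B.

Rooted ordered (plane) trees on m nodes have m−1 edges and are counted by C_{m−1}; m = 16 gives C_15. So A = C_15 = 9694845.
Ballot sequences with n votes each where one side never trails are Dyck words, counted by C_n; here n = 6. So B = C_6 = 132.
A − B = 9694845 − 132 = 9694713.

9694713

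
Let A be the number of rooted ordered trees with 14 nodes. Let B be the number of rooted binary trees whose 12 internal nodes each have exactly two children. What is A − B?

Rooted ordered (plane) trees on m nodes have m−1 edges and are counted by C_{m−1}; m = 14 gives C_13. So A = C_13 = 742900.
The number of full binary trees on 12 internal nodes is the Catalan number C_12. So B = C_12 = 208012.
A − B = 742900 − 208012 = 534888.

534888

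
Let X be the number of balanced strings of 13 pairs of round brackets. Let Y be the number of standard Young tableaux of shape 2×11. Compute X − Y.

684114

Balanced strings of n pairs of brackets are counted by C_n; here n = 13. So X = C_13 = 742900.
Standard Young tableaux of shape 2×n are counted by C_n; here n = 11. So Y = C_11 = 58786.
X − Y = 742900 − 58786 = 684114.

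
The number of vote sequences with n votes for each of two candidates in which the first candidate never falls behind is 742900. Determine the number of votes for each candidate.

Such ballot sequences with n votes each are counted by C_n. The Catalan number equal to 742900 is C_13.

13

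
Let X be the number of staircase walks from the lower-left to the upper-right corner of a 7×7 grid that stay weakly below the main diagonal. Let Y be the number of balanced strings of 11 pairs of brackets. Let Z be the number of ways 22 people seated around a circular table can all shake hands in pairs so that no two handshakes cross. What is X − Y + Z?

429

Monotone paths in an n×n grid that stay weakly below the diagonal are counted by C_n; here n = 7. So X = C_7 = 429.
Balanced strings of n pairs of brackets are counted by C_n; here n = 11. So Y = C_11 = 58786.
Non-crossing handshake pairings of 2n people are counted by C_n; 22 people gives n = 11. So Z = C_11 = 58786.
X − Y + Z = 429 − 58786 + 58786 = 429.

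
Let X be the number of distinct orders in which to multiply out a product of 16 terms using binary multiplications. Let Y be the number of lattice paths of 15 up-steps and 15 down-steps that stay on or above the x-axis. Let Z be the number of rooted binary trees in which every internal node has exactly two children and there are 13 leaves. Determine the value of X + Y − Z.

Bracketing 16 factors into binary products is counted by C_{16−1} = C_15. So X = C_15 = 9694845.
Paths of 15 up- and 15 down-steps that never dip below the axis are Dyck paths; their count is C_15. So Y = C_15 = 9694845.
Full binary trees with 13 leaves have 13−1 = 12 internal nodes, so there are C_12 of them. So Z = C_12 = 208012.
X + Y − Z = 9694845 + 9694845 − 208012 = 19181678.

19181678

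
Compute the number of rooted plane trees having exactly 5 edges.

42

A rooted plane tree with 5 edges has 6 nodes, and the count is C_5.
C_5 = C(10,5)/6 = 252/6 = 42.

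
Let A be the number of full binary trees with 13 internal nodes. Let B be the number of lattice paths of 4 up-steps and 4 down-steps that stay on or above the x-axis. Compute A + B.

742914

The number of full binary trees on 13 internal nodes is the Catalan number C_13. So A = C_13 = 742900.
A Dyck path with 4 up-steps and 4 down-steps has semilength 4, so there are C_4 of them. So B = C_4 = 14.
A + B = 742900 + 14 = 742914.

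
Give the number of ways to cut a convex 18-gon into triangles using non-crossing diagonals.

Triangulations of a convex m-gon are counted by C_{m−2}; with m = 18 this is C_16.
C_16 = C(32,16)/17 = 601080390/17 = 35357670.

35357670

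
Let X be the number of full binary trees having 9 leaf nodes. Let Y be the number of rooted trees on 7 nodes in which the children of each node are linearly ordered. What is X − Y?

1298

A full binary tree with L leaves has L−1 internal nodes and is counted by C_{L−1}; L = 9 gives C_8. So X = C_8 = 1430.
A rooted plane tree on 7 nodes has 6 edges, and such trees are counted by C_6. So Y = C_6 = 132.
X − Y = 1430 − 132 = 1298.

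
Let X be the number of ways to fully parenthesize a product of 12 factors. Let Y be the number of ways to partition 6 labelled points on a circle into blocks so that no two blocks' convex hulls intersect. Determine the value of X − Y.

58654

Ways to associate a product of 12 factors correspond to binary trees on 12 leaves, so the count is C_11. So X = C_11 = 58786.
The non-crossing partitions of [6] form a lattice of size C_6. So Y = C_6 = 132.
X − Y = 58786 − 132 = 58654.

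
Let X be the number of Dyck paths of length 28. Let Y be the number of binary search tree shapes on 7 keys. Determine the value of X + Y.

Paths of 14 up- and 14 down-steps that never dip below the axis are Dyck paths; their count is C_14. So X = C_14 = 2674440.
Binary trees (left/right distinguished) on n nodes are counted by C_n; here n = 7. So Y = C_7 = 429.
X + Y = 2674440 + 429 = 2674869.

2674869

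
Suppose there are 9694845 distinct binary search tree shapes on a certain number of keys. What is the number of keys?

Binary search tree shapes on n keys are counted by C_n; 9694845 = C_15.

15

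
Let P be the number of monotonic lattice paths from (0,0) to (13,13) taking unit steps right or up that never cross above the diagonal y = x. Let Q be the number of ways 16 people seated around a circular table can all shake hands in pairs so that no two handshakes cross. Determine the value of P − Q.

741470

Monotone paths in an n×n grid that stay weakly below the diagonal are counted by C_n; here n = 13. So P = C_13 = 742900.
With 16 = 2·8 people, non-crossing handshake pairings are non-crossing perfect matchings on a circle, counted by C_8. So Q = C_8 = 1430.
P − Q = 742900 − 1430 = 741470.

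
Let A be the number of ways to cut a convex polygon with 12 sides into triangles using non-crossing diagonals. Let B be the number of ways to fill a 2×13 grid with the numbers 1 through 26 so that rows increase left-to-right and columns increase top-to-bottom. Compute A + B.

A convex 12-gon is triangulated into 10 triangles, and the number of such triangulations is the Catalan number C_{12−2} = C_10. So A = C_10 = 16796.
By the hook-length formula (or a Dyck-path bijection), SYT of shape 2×13 number C_13. So B = C_13 = 742900.
A + B = 16796 + 742900 = 759696.

759696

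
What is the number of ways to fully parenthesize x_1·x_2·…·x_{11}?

16796

Parenthesizations of m factors correspond to full binary trees with m leaves, counted by C_{m−1}; m = 11 gives C_10.
C_10 = C(20,10)/11 = 184756/11 = 16796.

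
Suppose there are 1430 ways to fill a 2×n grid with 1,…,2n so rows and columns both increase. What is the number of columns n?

8

Standard Young tableaux of shape 2×n are counted by C_n, and C_8 = 1430.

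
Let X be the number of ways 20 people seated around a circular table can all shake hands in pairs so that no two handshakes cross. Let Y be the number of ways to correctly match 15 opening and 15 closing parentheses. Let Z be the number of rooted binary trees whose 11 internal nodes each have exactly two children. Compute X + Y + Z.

9770427

Non-crossing handshake pairings of 2n people are counted by C_n; 20 people gives n = 10. So X = C_10 = 16796.
With 15 pairs the number of balanced bracket strings is the Catalan number C_15. So Y = C_15 = 9694845.
The number of full binary trees on 11 internal nodes is the Catalan number C_11. So Z = C_11 = 58786.
X + Y + Z = 16796 + 9694845 + 58786 = 9770427.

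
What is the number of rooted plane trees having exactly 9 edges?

Rooted ordered trees with n edges are counted by C_n; here n = 9.
C_9 = C(18,9)/10 = 48620/10 = 4862.

4862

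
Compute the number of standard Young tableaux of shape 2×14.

2674440

Standard Young tableaux of shape 2×n are counted by C_n; here n = 14.
C_14 = 2674440.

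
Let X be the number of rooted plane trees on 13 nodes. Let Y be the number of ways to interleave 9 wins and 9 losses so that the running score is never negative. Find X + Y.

A rooted plane tree on 13 nodes has 12 edges, and such trees are counted by C_12. So X = C_12 = 208012.
Reading a vote for the leader as '(' and for the other as ')' turns such a sequence into a balanced string of 9 pairs, so the count is C_9. So Y = C_9 = 4862.
X + Y = 208012 + 4862 = 212874.

212874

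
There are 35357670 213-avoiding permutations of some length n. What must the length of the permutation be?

16

Permutations of [n] avoiding a fixed length-3 pattern are counted by C_n; 35357670 = C_16.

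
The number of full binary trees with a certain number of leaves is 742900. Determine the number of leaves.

14

Full binary trees with L leaves are counted by C_{L−1}, and C_13 = 742900.
So the index is 13, and the number of leaves is 13 + 1 = 14.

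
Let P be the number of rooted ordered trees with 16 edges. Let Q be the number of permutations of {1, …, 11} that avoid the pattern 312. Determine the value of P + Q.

35416456

Rooted ordered trees with n edges are counted by C_n; here n = 16. So P = C_16 = 35357670.
Permutations of [n] avoiding any single length-3 pattern are counted by C_n; here n = 11. So Q = C_11 = 58786.
P + Q = 35357670 + 58786 = 35416456.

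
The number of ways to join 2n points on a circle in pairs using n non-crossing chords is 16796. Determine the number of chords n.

10

Non-crossing pairings of 2n points on a circle are counted by C_n. Since C_10 = 16796, the index is 10.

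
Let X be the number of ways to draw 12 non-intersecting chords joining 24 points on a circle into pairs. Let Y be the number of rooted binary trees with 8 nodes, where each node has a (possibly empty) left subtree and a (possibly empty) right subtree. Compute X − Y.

Pairing 24 circle points by 12 non-crossing chords gives C_12 matchings. So X = C_12 = 208012.
There are C_n binary search tree shapes on n keys; with n = 8 that is C_8. So Y = C_8 = 1430.
X − Y = 208012 − 1430 = 206582.

206582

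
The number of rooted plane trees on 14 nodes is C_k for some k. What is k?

Rooted ordered (plane) trees on m nodes have m−1 edges and are counted by C_{m−1}; m = 14 gives C_13.

13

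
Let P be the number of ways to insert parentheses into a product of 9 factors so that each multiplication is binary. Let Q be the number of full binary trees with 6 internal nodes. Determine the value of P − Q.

Parenthesizations of m factors correspond to full binary trees with m leaves, counted by C_{m−1}; m = 9 gives C_8. So P = C_8 = 1430.
Full binary trees with n internal nodes are counted by C_n; here n = 6. So Q = C_6 = 132.
P − Q = 1430 − 132 = 1298.

1298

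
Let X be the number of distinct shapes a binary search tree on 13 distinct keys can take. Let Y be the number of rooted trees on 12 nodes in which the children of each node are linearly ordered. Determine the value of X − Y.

684114

Binary trees (left/right distinguished) on n nodes are counted by C_n; here n = 13. So X = C_13 = 742900.
Rooted ordered (plane) trees on m nodes have m−1 edges and are counted by C_{m−1}; m = 12 gives C_11. So Y = C_11 = 58786.
X − Y = 742900 − 58786 = 684114.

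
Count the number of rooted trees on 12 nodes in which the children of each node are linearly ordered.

Rooted ordered (plane) trees on m nodes have m−1 edges and are counted by C_{m−1}; m = 12 gives C_11.
C_11 = C_10 · 2(2·10+1)/(10+2) = 16796 · 42/12 = 58786.

58786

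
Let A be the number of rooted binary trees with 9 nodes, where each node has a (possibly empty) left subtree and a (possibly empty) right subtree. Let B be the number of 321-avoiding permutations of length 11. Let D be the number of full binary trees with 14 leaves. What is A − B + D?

Rooted binary trees with 9 nodes (each child slot possibly empty) number C_9. So A = C_9 = 4862.
Permutations of [n] avoiding any single length-3 pattern are counted by C_n; here n = 11. So B = C_11 = 58786.
A full binary tree with L leaves has L−1 internal nodes and is counted by C_{L−1}; L = 14 gives C_13. So D = C_13 = 742900.
A − B + D = 4862 − 58786 + 742900 = 688976.

688976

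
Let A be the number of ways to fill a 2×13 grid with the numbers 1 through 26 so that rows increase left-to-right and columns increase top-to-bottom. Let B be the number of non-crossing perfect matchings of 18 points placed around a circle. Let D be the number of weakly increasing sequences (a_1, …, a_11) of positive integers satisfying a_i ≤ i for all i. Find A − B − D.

By the hook-length formula (or a Dyck-path bijection), SYT of shape 2×13 number C_13. So A = C_13 = 742900.
Pairing 18 circle points by 9 non-crossing chords gives C_9 matchings. So B = C_9 = 4862.
Weakly increasing sequences with a_i ≤ i biject with Dyck paths of semilength 11, so there are C_11. So D = C_11 = 58786.
A − B − D = 742900 − 4862 − 58786 = 679252.

679252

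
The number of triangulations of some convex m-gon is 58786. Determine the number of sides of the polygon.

Triangulations of a convex m-gon are counted by C_{m−2}, and C_11 = 58786.
So m − 2 = 11, giving m = 13 sides.

13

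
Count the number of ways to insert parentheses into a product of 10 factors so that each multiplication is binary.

4862

Parenthesizations of m factors correspond to full binary trees with m leaves, counted by C_{m−1}; m = 10 gives C_9.
C_9 = C_8 · 2(2·8+1)/(8+2) = 1430 · 34/10 = 4862.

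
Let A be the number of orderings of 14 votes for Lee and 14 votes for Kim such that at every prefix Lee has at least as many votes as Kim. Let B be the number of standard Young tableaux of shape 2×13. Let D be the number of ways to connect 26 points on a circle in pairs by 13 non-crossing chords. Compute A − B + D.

Reading a vote for the leader as '(' and for the other as ')' turns such a sequence into a balanced string of 14 pairs, so the count is C_14. So A = C_14 = 2674440.
By the hook-length formula (or a Dyck-path bijection), SYT of shape 2×13 number C_13. So B = C_13 = 742900.
Non-crossing perfect matchings of 2n points on a circle are counted by C_n; with 26 points, n = 13. So D = C_13 = 742900.
A − B + D = 2674440 − 742900 + 742900 = 2674440.

2674440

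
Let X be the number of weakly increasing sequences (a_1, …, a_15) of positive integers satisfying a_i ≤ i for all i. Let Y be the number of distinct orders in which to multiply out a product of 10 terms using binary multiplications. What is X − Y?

9689983

Weakly increasing sequences with a_i ≤ i biject with Dyck paths of semilength 15, so there are C_15. So X = C_15 = 9694845.
Parenthesizations of m factors correspond to full binary trees with m leaves, counted by C_{m−1}; m = 10 gives C_9. So Y = C_9 = 4862.
X − Y = 9694845 − 4862 = 9689983.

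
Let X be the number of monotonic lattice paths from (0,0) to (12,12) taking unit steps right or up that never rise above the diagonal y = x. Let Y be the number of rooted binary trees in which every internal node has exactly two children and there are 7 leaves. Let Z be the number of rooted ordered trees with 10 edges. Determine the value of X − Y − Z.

Monotone paths in an n×n grid that stay weakly below the diagonal are counted by C_n; here n = 12. So X = C_12 = 208012.
A full binary tree with L leaves has L−1 internal nodes and is counted by C_{L−1}; L = 7 gives C_6. So Y = C_6 = 132.
A rooted plane tree with 10 edges has 11 nodes, and the count is C_10. So Z = C_10 = 16796.
X − Y − Z = 208012 − 132 − 16796 = 191084.

191084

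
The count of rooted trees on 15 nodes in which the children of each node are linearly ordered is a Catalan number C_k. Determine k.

Rooted ordered (plane) trees on m nodes have m−1 edges and are counted by C_{m−1}; m = 15 gives C_14.

14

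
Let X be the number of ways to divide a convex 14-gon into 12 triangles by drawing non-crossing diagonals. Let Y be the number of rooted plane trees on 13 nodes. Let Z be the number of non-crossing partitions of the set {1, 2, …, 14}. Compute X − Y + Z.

The number of triangulations of a 14-gon is the Catalan number C_12 (index = sides − 2). So X = C_12 = 208012.
A rooted plane tree on 13 nodes has 12 edges, and such trees are counted by C_12. So Y = C_12 = 208012.
Non-crossing partitions of an n-element set are counted by C_n; here n = 14. So Z = C_14 = 2674440.
X − Y + Z = 208012 − 208012 + 2674440 = 2674440.

2674440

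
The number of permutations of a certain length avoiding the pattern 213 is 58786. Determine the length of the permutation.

Permutations of [n] avoiding a fixed length-3 pattern are counted by C_n. Since C_11 = 58786, the index is 11.

11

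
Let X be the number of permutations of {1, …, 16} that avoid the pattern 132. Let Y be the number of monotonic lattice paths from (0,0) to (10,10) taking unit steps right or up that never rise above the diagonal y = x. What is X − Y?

35340874

For any fixed pattern of length 3, the pattern-avoiding permutations of [16] number C_16. So X = C_16 = 35357670.
Sub-diagonal monotone paths from (0,0) to (10,10) biject with Dyck paths of semilength 10, giving C_10. So Y = C_10 = 16796.
X − Y = 35357670 − 16796 = 35340874.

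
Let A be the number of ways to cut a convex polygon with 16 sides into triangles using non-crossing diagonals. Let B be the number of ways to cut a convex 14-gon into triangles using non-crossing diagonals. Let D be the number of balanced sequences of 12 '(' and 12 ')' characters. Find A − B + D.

2674440

Triangulations of a convex m-gon are counted by C_{m−2}; with m = 16 this is C_14. So A = C_14 = 2674440.
Triangulations of a convex m-gon are counted by C_{m−2}; with m = 14 this is C_12. So B = C_12 = 208012.
Balanced strings of n pairs of brackets are counted by C_n; here n = 12. So D = C_12 = 208012.
A − B + D = 2674440 − 208012 + 208012 = 2674440.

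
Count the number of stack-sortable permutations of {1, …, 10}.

16796

Stack-sortable permutations are exactly the 231-avoiding ones, counted by C_n; here n = 10.
C_10 = 16796.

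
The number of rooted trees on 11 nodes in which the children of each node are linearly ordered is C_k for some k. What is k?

Rooted ordered (plane) trees on m nodes have m−1 edges and are counted by C_{m−1}; m = 11 gives C_10.

10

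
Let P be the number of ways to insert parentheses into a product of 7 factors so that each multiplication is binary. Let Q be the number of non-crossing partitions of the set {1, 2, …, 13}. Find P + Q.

743032

Parenthesizations of m factors correspond to full binary trees with m leaves, counted by C_{m−1}; m = 7 gives C_6. So P = C_6 = 132.
The non-crossing partitions of [13] form a lattice of size C_13. So Q = C_13 = 742900.
P + Q = 132 + 742900 = 743032.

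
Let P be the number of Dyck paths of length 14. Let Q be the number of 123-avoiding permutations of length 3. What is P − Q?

Dyck paths of semilength n (length 2n) are counted by C_n; here n = 7. So P = C_7 = 429.
Permutations of [n] avoiding any single length-3 pattern are counted by C_n; here n = 3. So Q = C_3 = 5.
P − Q = 429 − 5 = 424.

424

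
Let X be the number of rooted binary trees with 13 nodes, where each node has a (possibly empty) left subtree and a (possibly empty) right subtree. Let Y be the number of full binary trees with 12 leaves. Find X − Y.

Binary trees (left/right distinguished) on n nodes are counted by C_n; here n = 13. So X = C_13 = 742900.
Full binary trees with 12 leaves have 12−1 = 11 internal nodes, so there are C_11 of them. So Y = C_11 = 58786.
X − Y = 742900 − 58786 = 684114.

684114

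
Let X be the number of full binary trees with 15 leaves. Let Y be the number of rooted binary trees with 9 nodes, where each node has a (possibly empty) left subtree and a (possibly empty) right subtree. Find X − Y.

A full binary tree with L leaves has L−1 internal nodes and is counted by C_{L−1}; L = 15 gives C_14. So X = C_14 = 2674440.
Binary trees (left/right distinguished) on n nodes are counted by C_n; here n = 9. So Y = C_9 = 4862.
X − Y = 2674440 − 4862 = 2669578.

2669578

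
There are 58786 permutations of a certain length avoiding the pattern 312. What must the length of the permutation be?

Permutations of [n] avoiding a fixed length-3 pattern are counted by C_n, and C_11 = 58786.

11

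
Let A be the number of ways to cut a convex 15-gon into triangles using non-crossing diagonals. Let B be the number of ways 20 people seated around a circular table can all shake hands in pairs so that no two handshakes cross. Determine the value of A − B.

A convex 15-gon is triangulated into 13 triangles, and the number of such triangulations is the Catalan number C_{15−2} = C_13. So A = C_13 = 742900.
With 20 = 2·10 people, non-crossing handshake pairings are non-crossing perfect matchings on a circle, counted by C_10. So B = C_10 = 16796.
A − B = 742900 − 16796 = 726104.

726104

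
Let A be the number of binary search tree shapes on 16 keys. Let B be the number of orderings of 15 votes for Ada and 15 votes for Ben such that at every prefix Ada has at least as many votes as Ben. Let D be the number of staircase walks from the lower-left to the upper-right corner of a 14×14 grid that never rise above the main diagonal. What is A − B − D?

There are C_n binary search tree shapes on n keys; with n = 16 that is C_16. So A = C_16 = 35357670.
Ballot sequences with n votes each where one side never trails are Dyck words, counted by C_n; here n = 15. So B = C_15 = 9694845.
Monotone paths in an n×n grid that stay weakly below the diagonal are counted by C_n; here n = 14. So D = C_14 = 2674440.
A − B − D = 35357670 − 9694845 − 2674440 = 22988385.

22988385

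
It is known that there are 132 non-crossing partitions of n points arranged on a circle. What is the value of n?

Non-crossing partitions of [n] are counted by C_n. Since C_6 = 132, the index is 6.

6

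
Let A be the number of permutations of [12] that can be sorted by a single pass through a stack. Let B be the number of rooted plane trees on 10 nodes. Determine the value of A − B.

203150

By Knuth's characterisation, the stack-sortable permutations of length 12 are the 231-avoiders, numbering C_12. So A = C_12 = 208012.
Rooted ordered (plane) trees on m nodes have m−1 edges and are counted by C_{m−1}; m = 10 gives C_9. So B = C_9 = 4862.
A − B = 208012 − 4862 = 203150.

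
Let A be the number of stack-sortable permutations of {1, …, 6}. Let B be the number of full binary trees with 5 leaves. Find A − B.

Stack-sortable permutations are exactly the 231-avoiding ones, counted by C_n; here n = 6. So A = C_6 = 132.
A full binary tree with L leaves has L−1 internal nodes and is counted by C_{L−1}; L = 5 gives C_4. So B = C_4 = 14.
A − B = 132 − 14 = 118.

118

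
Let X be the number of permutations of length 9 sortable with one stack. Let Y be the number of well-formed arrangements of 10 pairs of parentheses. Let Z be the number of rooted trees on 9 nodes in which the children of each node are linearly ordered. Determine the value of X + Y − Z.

By Knuth's characterisation, the stack-sortable permutations of length 9 are the 231-avoiders, numbering C_9. So X = C_9 = 4862.
A balanced arrangement of 10 bracket pairs is a Dyck word of semilength 10, so the count is C_10. So Y = C_10 = 16796.
Rooted ordered (plane) trees on m nodes have m−1 edges and are counted by C_{m−1}; m = 9 gives C_8. So Z = C_8 = 1430.
X + Y − Z = 4862 + 16796 − 1430 = 20228.

20228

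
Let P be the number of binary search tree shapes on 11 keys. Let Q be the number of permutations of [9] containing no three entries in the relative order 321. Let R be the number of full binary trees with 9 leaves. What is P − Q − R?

Binary trees (left/right distinguished) on n nodes are counted by C_n; here n = 11. So P = C_11 = 58786.
Permutations of [n] avoiding any single length-3 pattern are counted by C_n; here n = 9. So Q = C_9 = 4862.
A full binary tree with L leaves has L−1 internal nodes and is counted by C_{L−1}; L = 9 gives C_8. So R = C_8 = 1430.
P − Q − R = 58786 − 4862 − 1430 = 52494.

52494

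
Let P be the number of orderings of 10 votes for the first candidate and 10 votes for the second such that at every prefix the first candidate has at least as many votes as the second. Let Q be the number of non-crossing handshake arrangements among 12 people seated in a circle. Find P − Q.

16664

Ballot sequences with n votes each where one side never trails are Dyck words, counted by C_n; here n = 10. So P = C_10 = 16796.
Non-crossing handshake pairings of 2n people are counted by C_n; 12 people gives n = 6. So Q = C_6 = 132.
P − Q = 16796 − 132 = 16664.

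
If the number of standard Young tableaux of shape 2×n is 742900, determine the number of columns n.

13

Standard Young tableaux of shape 2×n are counted by C_n. Since C_13 = 742900, the index is 13.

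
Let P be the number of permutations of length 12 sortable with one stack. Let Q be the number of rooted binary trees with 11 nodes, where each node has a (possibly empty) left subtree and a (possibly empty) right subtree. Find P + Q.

266798

By Knuth's characterisation, the stack-sortable permutations of length 12 are the 231-avoiders, numbering C_12. So P = C_12 = 208012.
Rooted binary trees with 11 nodes (each child slot possibly empty) number C_11. So Q = C_11 = 58786.
P + Q = 208012 + 58786 = 266798.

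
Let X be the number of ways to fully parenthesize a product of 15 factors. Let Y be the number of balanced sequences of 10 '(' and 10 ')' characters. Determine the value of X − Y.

2657644

Parenthesizations of m factors correspond to full binary trees with m leaves, counted by C_{m−1}; m = 15 gives C_14. So X = C_14 = 2674440.
A balanced arrangement of 10 bracket pairs is a Dyck word of semilength 10, so the count is C_10. So Y = C_10 = 16796.
X − Y = 2674440 − 16796 = 2657644.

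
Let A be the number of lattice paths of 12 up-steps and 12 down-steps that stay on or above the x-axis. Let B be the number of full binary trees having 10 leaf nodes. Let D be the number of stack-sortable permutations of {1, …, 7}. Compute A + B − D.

Paths of 12 up- and 12 down-steps that never dip below the axis are Dyck paths; their count is C_12. So A = C_12 = 208012.
Full binary trees with 10 leaves have 10−1 = 9 internal nodes, so there are C_9 of them. So B = C_9 = 4862.
By Knuth's characterisation, the stack-sortable permutations of length 7 are the 231-avoiders, numbering C_7. So D = C_7 = 429.
A + B − D = 208012 + 4862 − 429 = 212445.

212445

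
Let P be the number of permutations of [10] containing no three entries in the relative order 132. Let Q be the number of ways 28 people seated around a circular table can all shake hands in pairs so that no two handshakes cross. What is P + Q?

For any fixed pattern of length 3, the pattern-avoiding permutations of [10] number C_10. So P = C_10 = 16796.
Non-crossing handshake pairings of 2n people are counted by C_n; 28 people gives n = 14. So Q = C_14 = 2674440.
P + Q = 16796 + 2674440 = 2691236.

2691236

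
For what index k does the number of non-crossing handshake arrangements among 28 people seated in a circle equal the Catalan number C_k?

With 28 = 2·14 people, non-crossing handshake pairings are non-crossing perfect matchings on a circle, counted by C_14.

14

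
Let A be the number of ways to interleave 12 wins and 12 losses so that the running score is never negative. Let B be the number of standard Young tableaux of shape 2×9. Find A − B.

Ballot sequences with n votes each where one side never trails are Dyck words, counted by C_n; here n = 12. So A = C_12 = 208012.
By the hook-length formula (or a Dyck-path bijection), SYT of shape 2×9 number C_9. So B = C_9 = 4862.
A − B = 208012 − 4862 = 203150.

203150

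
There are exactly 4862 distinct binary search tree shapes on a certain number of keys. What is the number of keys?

9

Binary search tree shapes on n keys are counted by C_n, and C_9 = 4862.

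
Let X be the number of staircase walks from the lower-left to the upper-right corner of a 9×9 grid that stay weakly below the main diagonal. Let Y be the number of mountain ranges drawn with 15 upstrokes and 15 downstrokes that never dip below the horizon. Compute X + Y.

9699707

Sub-diagonal monotone paths from (0,0) to (9,9) biject with Dyck paths of semilength 9, giving C_9. So X = C_9 = 4862.
Dyck paths of semilength n (length 2n) are counted by C_n; here n = 15. So Y = C_15 = 9694845.
X + Y = 4862 + 9694845 = 9699707.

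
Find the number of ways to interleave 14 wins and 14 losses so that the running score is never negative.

Ballot sequences with n votes each where one side never trails are Dyck words, counted by C_n; here n = 14.
C_14 = 2674440.

2674440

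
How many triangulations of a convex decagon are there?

1430

The number of triangulations of a 10-gon is the Catalan number C_8 (index = sides − 2).
C_8 = C_7 · 2(2·7+1)/(7+2) = 429 · 30/9 = 1430.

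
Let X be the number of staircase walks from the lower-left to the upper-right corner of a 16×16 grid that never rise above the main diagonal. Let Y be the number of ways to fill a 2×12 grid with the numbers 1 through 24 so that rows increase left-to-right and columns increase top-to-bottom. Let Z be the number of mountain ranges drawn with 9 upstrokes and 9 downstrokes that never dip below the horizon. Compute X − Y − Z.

35144796

Monotone paths in an n×n grid that stay weakly below the diagonal are counted by C_n; here n = 16. So X = C_16 = 35357670.
By the hook-length formula (or a Dyck-path bijection), SYT of shape 2×12 number C_12. So Y = C_12 = 208012.
Dyck paths of semilength n (length 2n) are counted by C_n; here n = 9. So Z = C_9 = 4862.
X − Y − Z = 35357670 − 208012 − 4862 = 35144796.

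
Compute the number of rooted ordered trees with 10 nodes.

4862

A rooted plane tree on 10 nodes has 9 edges, and such trees are counted by C_9.
C_9 = C_8 · 2(2·8+1)/(8+2) = 1430 · 34/10 = 4862.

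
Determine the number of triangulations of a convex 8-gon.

132

Triangulations of a convex m-gon are counted by C_{m−2}; with m = 8 this is C_6.
C_6 = C_5 · 2(2·5+1)/(5+2) = 42 · 22/7 = 132.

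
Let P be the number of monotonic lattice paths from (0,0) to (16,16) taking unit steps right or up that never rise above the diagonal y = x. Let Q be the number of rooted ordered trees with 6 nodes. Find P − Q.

Sub-diagonal monotone paths from (0,0) to (16,16) biject with Dyck paths of semilength 16, giving C_16. So P = C_16 = 35357670.
Rooted ordered (plane) trees on m nodes have m−1 edges and are counted by C_{m−1}; m = 6 gives C_5. So Q = C_5 = 42.
P − Q = 35357670 − 42 = 35357628.

35357628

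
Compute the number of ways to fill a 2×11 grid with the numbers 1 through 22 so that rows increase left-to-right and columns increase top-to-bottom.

Standard Young tableaux of shape 2×n are counted by C_n; here n = 11.
C_11 = C(22,11)/12 = 705432/12 = 58786.

58786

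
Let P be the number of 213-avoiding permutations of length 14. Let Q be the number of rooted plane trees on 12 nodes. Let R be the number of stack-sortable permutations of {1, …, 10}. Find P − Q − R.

For any fixed pattern of length 3, the pattern-avoiding permutations of [14] number C_14. So P = C_14 = 2674440.
Rooted ordered (plane) trees on m nodes have m−1 edges and are counted by C_{m−1}; m = 12 gives C_11. So Q = C_11 = 58786.
By Knuth's characterisation, the stack-sortable permutations of length 10 are the 231-avoiders, numbering C_10. So R = C_10 = 16796.
P − Q − R = 2674440 − 58786 − 16796 = 2598858.

2598858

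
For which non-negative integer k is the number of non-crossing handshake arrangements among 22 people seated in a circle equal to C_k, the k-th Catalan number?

With 22 = 2·11 people, non-crossing handshake pairings are non-crossing perfect matchings on a circle, counted by C_11.

11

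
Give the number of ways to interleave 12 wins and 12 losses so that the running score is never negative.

208012

Ballot sequences with n votes each where one side never trails are Dyck words, counted by C_n; here n = 12.
C_12 = C_11 · 2(2·11+1)/(11+2) = 58786 · 46/13 = 208012.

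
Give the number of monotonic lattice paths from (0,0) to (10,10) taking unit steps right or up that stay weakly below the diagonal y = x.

Monotone paths in an n×n grid that stay weakly below the diagonal are counted by C_n; here n = 10.
C_10 = 16796.

16796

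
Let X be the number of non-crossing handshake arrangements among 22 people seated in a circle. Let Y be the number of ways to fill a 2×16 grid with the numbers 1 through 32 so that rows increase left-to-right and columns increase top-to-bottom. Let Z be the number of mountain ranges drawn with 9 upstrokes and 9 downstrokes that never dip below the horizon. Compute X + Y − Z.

35411594

With 22 = 2·11 people, non-crossing handshake pairings are non-crossing perfect matchings on a circle, counted by C_11. So X = C_11 = 58786.
Standard Young tableaux of shape 2×n are counted by C_n; here n = 16. So Y = C_16 = 35357670.
Dyck paths of semilength n (length 2n) are counted by C_n; here n = 9. So Z = C_9 = 4862.
X + Y − Z = 58786 + 35357670 − 4862 = 35411594.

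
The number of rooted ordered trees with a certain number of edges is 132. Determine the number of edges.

Rooted ordered trees with n edges are counted by C_n. The Catalan number equal to 132 is C_6.

6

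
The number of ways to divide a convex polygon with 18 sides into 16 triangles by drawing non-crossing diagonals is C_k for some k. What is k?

The number of triangulations of an 18-gon is the Catalan number C_16 (index = sides − 2).

16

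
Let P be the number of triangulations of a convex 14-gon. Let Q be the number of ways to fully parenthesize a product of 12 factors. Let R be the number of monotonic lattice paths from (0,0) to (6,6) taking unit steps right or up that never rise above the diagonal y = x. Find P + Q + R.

The number of triangulations of a 14-gon is the Catalan number C_12 (index = sides − 2). So P = C_12 = 208012.
Ways to associate a product of 12 factors correspond to binary trees on 12 leaves, so the count is C_11. So Q = C_11 = 58786.
Sub-diagonal monotone paths from (0,0) to (6,6) biject with Dyck paths of semilength 6, giving C_6. So R = C_6 = 132.
P + Q + R = 208012 + 58786 + 132 = 266930.

266930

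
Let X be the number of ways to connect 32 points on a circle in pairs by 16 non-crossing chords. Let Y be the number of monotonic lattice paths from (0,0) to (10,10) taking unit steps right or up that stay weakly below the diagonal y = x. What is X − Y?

35340874

Non-crossing perfect matchings of 2n points on a circle are counted by C_n; with 32 points, n = 16. So X = C_16 = 35357670.
Sub-diagonal monotone paths from (0,0) to (10,10) biject with Dyck paths of semilength 10, giving C_10. So Y = C_10 = 16796.
X − Y = 35357670 − 16796 = 35340874.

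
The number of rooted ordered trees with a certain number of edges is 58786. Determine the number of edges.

11

Rooted ordered trees with n edges are counted by C_n. Since C_11 = 58786, the index is 11.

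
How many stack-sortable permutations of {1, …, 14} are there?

2674440

By Knuth's characterisation, the stack-sortable permutations of length 14 are the 231-avoiders, numbering C_14.
C_14 = 2674440.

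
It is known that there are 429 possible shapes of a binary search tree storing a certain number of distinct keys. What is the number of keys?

Binary search tree shapes on n keys are counted by C_n. The Catalan number equal to 429 is C_7.

7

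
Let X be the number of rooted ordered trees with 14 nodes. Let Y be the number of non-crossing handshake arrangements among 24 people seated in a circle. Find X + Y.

950912

A rooted plane tree on 14 nodes has 13 edges, and such trees are counted by C_13. So X = C_13 = 742900.
Non-crossing handshake pairings of 2n people are counted by C_n; 24 people gives n = 12. So Y = C_12 = 208012.
X + Y = 742900 + 208012 = 950912.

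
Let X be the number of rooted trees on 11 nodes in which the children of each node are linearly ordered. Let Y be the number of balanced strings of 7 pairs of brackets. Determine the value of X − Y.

A rooted plane tree on 11 nodes has 10 edges, and such trees are counted by C_10. So X = C_10 = 16796.
A balanced arrangement of 7 bracket pairs is a Dyck word of semilength 7, so the count is C_7. So Y = C_7 = 429.
X − Y = 16796 − 429 = 16367.

16367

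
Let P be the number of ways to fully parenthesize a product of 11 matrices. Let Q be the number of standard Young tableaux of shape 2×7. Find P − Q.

Bracketing 11 factors into binary products is counted by C_{11−1} = C_10. So P = C_10 = 16796.
Standard Young tableaux of shape 2×n are counted by C_n; here n = 7. So Q = C_7 = 429.
P − Q = 16796 − 429 = 16367.

16367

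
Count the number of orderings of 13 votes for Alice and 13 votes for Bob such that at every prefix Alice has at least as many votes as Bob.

742900

Ballot sequences with n votes each where one side never trails are Dyck words, counted by C_n; here n = 13.
C_13 = 742900.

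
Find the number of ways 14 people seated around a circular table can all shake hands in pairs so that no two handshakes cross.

Non-crossing handshake pairings of 2n people are counted by C_n; 14 people gives n = 7.
C_7 = C(14,7)/8 = 3432/8 = 429.

429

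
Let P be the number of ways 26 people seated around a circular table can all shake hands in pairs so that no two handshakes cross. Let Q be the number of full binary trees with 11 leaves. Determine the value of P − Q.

Non-crossing handshake pairings of 2n people are counted by C_n; 26 people gives n = 13. So P = C_13 = 742900.
Full binary trees with 11 leaves have 11−1 = 10 internal nodes, so there are C_10 of them. So Q = C_10 = 16796.
P − Q = 742900 − 16796 = 726104.

726104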